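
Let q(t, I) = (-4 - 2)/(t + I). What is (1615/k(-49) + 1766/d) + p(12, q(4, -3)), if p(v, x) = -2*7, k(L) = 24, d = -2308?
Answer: 727387/13848 ≈ 52.526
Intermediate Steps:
q(t, I) = -6/(I + t)
p(v, x) = -14
(1615/k(-49) + 1766/d) + p(12, q(4, -3)) = (1615/24 + 1766/(-2308)) - 14 = (1615*(1/24) + 1766*(-1/2308)) - 14 = (1615/24 - 883/1154) - 14 = 921259/13848 - 14 = 727387/13848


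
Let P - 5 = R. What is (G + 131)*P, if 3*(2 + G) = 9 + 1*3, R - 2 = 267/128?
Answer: 154679/128 ≈ 1208.4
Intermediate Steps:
R = 523/128 (R = 2 + 267/128 = 523/128 ≈ 4.0859)
P = 1163/128 (P = 5 + 523/128 = 1163/128 ≈ 9.0859)
G = 2 (G = -2 + (9 + 1*3)/3 = -2 + (9 + 3)/3 = -2 + (⅓)*12 = -2 + 4 = 2)
(G + 131)*P = (2 + 131)*(1163/128) = 133*(1163/128) = 154679/128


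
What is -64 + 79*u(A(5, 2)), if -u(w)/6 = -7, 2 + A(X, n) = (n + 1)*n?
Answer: 3254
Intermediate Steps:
A(X, n) = -2 + n*(1 + n) (A(X, n) = -2 + (n + 1)*n = -2 + (1 + n)*n = -2 + n*(1 + n))
u(w) = 42 (u(w) = -6*(-7) = 42)
-64 + 79*u(A(5, 2)) = -64 + 79*42 = -64 + 3318 = 3254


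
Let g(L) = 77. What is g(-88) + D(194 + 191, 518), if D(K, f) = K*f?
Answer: 199507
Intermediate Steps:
g(-88) + D(194 + 191, 518) = 77 + (194 + 191)*518 = 77 + 385*518 = 77 + 199430 = 199507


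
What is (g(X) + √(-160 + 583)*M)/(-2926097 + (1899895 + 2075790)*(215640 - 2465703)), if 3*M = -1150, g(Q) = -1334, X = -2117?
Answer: 667/4472772322126 + 575*√47/4472772322126 ≈ 1.0305e-9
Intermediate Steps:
M = -1150/3 (M = (⅓)*(-1150) = -1150/3 ≈ -383.33)
(g(X) + √(-160 + 583)*M)/(-2926097 + (1899895 + 2075790)*(215640 - 2465703)) = (-1334 + √(-160 + 583)*(-1150/3))/(-2926097 + (1899895 + 2075790)*(215640 - 2465703)) = (-1334 + √423*(-1150/3))/(-2926097 + 3975685*(-2250063)) = (-1334 + (3*√47)*(-1150/3))/(-2926097 - 8945541718155) = (-1334 - 1150*√47)/(-8945544644252) = (-1334 - 1150*√47)*(-1/8945544644252) = 667/4472772322126 + 575*√47/4472772322126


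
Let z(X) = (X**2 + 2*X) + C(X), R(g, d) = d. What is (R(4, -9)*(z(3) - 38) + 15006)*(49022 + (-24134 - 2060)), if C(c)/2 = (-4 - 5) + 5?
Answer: 348925980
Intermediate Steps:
C(c) = -8 (C(c) = 2*((-4 - 5) + 5) = 2*(-9 + 5) = 2*(-4) = -8)
z(X) = -8 + X**2 + 2*X (z(X) = (X**2 + 2*X) - 8 = -8 + X**2 + 2*X)
(R(4, -9)*(z(3) - 38) + 15006)*(49022 + (-24134 - 2060)) = (-9*((-8 + 3**2 + 2*3) - 38) + 15006)*(49022 + (-24134 - 2060)) = (-9*((-8 + 9 + 6) - 38) + 15006)*(49022 - 26194) = (-9*(7 - 38) + 15006)*22828 = (-9*(-31) + 15006)*22828 = (279 + 15006)*22828 = 15285*22828 = 348925980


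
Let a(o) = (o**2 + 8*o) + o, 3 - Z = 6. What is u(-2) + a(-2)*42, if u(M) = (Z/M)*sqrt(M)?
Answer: -588 + 3*I*sqrt(2)/2 ≈ -588.0 + 2.1213*I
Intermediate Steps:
Z = -3 (Z = 3 - 1*6 = 3 - 6 = -3)
a(o) = o**2 + 9*o
u(M) = -3/sqrt(M) (u(M) = (-3/M)*sqrt(M) = -3/sqrt(M))
u(-2) + a(-2)*42 = -(-3)*I*sqrt(2)/2 - 2*(9 - 2)*42 = -(-3)*I*sqrt(2)/2 - 2*7*42 = 3*I*sqrt(2)/2 - 14*42 = 3*I*sqrt(2)/2 - 588 = -588 + 3*I*sqrt(2)/2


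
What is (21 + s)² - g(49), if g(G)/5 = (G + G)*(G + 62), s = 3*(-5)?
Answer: -54354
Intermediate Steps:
s = -15
g(G) = 10*G*(62 + G) (g(G) = 5*((G + G)*(G + 62)) = 5*((2*G)*(62 + G)) = 5*(2*G*(62 + G)) = 10*G*(62 + G))
(21 + s)² - g(49) = (21 - 15)² - 10*49*(62 + 49) = 6² - 10*49*111 = 36 - 1*54390 = 36 - 54390 = -54354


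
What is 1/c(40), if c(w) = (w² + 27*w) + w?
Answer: 1/2720 ≈ 0.00036765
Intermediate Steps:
c(w) = w² + 28*w
1/c(40) = 1/(40*(28 + 40)) = 1/(40*68) = 1/2720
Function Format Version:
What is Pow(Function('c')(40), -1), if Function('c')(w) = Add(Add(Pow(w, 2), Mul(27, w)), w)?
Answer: Rational(1, 2720) ≈ 0.00036765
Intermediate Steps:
Function('c')(w) = Add(Pow(w, 2), Mul(28, w))
Pow(Function('c')(40), -1) = Pow(Mul(40, Add(28, 40)), -1) = Pow(Mul(40, 68), -1) = Pow(2720, -1) = Rational(1, 2720)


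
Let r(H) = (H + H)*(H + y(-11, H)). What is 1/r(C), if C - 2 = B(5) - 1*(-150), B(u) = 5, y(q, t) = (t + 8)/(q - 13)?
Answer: 4/188557 ≈ 2.1214e-5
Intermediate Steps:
y(q, t) = (8 + t)/(-13 + q)
C = 157 (C = 2 + (5 - 1*(-150)) = 2 + (5 + 150) = 2 + 155 = 157)
r(H) = 2*H*(-⅓ + 23*H/24) (r(H) = (H + H)*(H + (8 + H)/(-13 - 11)) = (2*H)*(H + (8 + H)/(-24)) = (2*H)*(H - (8 + H)/24) = (2*H)*(H + (-⅓ - H/24)) = (2*H)*(-⅓ + 23*H/24) = 2*H*(-⅓ + 23*H/24))
1/r(C) = 1/((1/12)*157*(-8 + 23*157)) = 1/((1/12)*157*(-8 + 3611)) = 1/((1/12)*157*3603) = 1/(188557/4) = 4/188557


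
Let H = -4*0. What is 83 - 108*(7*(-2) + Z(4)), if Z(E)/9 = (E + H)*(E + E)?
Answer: -29509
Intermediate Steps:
H = 0
Z(E) = 18*E**2 (Z(E) = 9*((E + 0)*(E + E)) = 9*(E*(2*E)) = 9*(2*E**2) = 18*E**2)
83 - 108*(7*(-2) + Z(4)) = 83 - 108*(7*(-2) + 18*4**2) = 83 - 108*(-14 + 18*16) = 83 - 108*(-14 + 288) = 83 - 108*274 = 83 - 29592 = -29509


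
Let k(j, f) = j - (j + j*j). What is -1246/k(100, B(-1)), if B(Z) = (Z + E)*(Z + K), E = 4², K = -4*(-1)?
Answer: 623/5000 ≈ 0.12460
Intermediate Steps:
K = 4
E = 16
B(Z) = (4 + Z)*(16 + Z) (B(Z) = (Z + 16)*(Z + 4) = (16 + Z)*(4 + Z) = (4 + Z)*(16 + Z))
k(j, f) = -j² (k(j, f) = j - (j + j²) = j + (-j - j²) = -j²)
-1246/k(100, B(-1)) = -1246/((-1*100²)) = -1246/((-1*10000)) = -1246/(-10000) = -1246*(-1/10000) = 623/5000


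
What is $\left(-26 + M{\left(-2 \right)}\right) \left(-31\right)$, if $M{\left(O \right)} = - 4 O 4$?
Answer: $-186$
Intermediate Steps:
$M{\left(O \right)} = - 16 O$ ($M{\left(O \right)} = - 4 \cdot 4 O = - 16 O$)
$\left(-26 + M{\left(-2 \right)}\right) \left(-31\right) = \left(-26 - -32\right) \left(-31\right) = \left(-26 + 32\right) \left(-31\right) = 6 \left(-31\right) = -186$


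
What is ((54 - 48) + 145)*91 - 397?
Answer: 13344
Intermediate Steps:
((54 - 48) + 145)*91 - 397 = (6 + 145)*91 - 397 = 151*91 - 397 = 13741 - 397 = 13344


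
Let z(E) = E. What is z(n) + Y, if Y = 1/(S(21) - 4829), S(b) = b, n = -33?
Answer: -158665/4808 ≈ -33.000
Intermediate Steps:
Y = -1/4808 (Y = 1/(21 - 4829) = 1/(-4808) = -1/4808 ≈ -0.00020799)
z(n) + Y = -33 - 1/4808 = -158665/4808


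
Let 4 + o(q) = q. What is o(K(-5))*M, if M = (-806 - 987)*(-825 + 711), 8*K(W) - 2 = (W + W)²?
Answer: 3577035/2 ≈ 1.7885e+6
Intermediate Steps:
K(W) = ¼ + W²/2 (K(W) = ¼ + (W + W)²/8 = ¼ + (2*W)²/8 = ¼ + (4*W²)/8 = ¼ + W²/2)
o(q) = -4 + q
M = 204402 (M = -1793*(-114) = 204402)
o(K(-5))*M = (-4 + (¼ + (½)*(-5)²))*204402 = (-4 + (¼ + (½)*25))*204402 = (-4 + (¼ + 25/2))*204402 = (-4 + 51/4)*204402 = (35/4)*204402 = 3577035/2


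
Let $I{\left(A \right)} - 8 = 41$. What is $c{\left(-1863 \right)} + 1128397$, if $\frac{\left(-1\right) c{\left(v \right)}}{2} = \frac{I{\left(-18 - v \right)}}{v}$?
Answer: $\frac{2102203709}{1863} \approx 1.1284 \cdot 10^{6}$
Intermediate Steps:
$I{\left(A \right)} = 49$ ($I{\left(A \right)} = 8 + 41 = 49$)
$c{\left(v \right)} = - \frac{98}{v}$ ($c{\left(v \right)} = - 2 \frac{49}{v} = - \frac{98}{v}$)
$c{\left(-1863 \right)} + 1128397 = - \frac{98}{-1863} + 1128397 = \left(-98\right) \left(- \frac{1}{1863}\right) + 1128397 = \frac{98}{1863} + 1128397 = \frac{2102203709}{1863}$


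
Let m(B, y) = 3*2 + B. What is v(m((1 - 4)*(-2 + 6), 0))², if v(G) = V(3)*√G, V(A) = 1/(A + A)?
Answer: -⅙ ≈ -0.16667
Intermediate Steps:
m(B, y) = 6 + B
V(A) = 1/(2*A)
v(G) = √G/6 (v(G) = ((½)/3)*√G = ((½)*(⅓))*√G = √G/6)
v(m((1 - 4)*(-2 + 6), 0))² = (√(6 + (1 - 4)*(-2 + 6))/6)² = (√(6 - 3*4)/6)² = (√(6 - 12)/6)² = (√(-6)/6)² = ((I*√6)/6)² = (I*√6/6)² = -⅙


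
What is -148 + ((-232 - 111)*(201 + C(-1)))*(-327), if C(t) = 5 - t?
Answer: 23217179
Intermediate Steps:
-148 + ((-232 - 111)*(201 + C(-1)))*(-327) = -148 + ((-232 - 111)*(201 + (5 - 1*(-1))))*(-327) = -148 - 343*(201 + (5 + 1))*(-327) = -148 - 343*(201 + 6)*(-327) = -148 - 343*207*(-327) = -148 - 71001*(-327) = -148 + 23217327 = 23217179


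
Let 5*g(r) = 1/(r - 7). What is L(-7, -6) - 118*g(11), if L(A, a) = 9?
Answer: 31/10 ≈ 3.1000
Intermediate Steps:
g(r) = 1/(5*(-7 + r)) (g(r) = 1/(5*(r - 7)) = 1/(5*(-7 + r)))
L(-7, -6) - 118*g(11) = 9 - 118/(5*(-7 + 11)) = 9 - 118/(5*4) = 9 - 118*1/20 = 9 - 59/10 = 31/10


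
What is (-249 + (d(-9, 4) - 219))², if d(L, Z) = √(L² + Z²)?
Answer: (468 - √97)² ≈ 2.0990e+5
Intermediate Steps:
(-249 + (d(-9, 4) - 219))² = (-249 + (√((-9)² + 4²) - 219))² = (-249 + (√(81 + 16) - 219))² = (-249 + (√97 - 219))² = (-249 + (-219 + √97))² = (-468 + √97)²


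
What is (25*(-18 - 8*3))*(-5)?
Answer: 5250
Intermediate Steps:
(25*(-18 - 8*3))*(-5) = (25*(-18 - 1*24))*(-5) = (25*(-18 - 24))*(-5) = (25*(-42))*(-5) = -1050*(-5) = 5250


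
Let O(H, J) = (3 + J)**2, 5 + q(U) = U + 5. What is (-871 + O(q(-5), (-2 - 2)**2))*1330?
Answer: -678300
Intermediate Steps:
q(U) = U (q(U) = -5 + (U + 5) = -5 + (5 + U) = U)
(-871 + O(q(-5), (-2 - 2)**2))*1330 = (-871 + (3 + (-2 - 2)**2)**2)*1330 = (-871 + (3 + (-4)**2)**2)*1330 = (-871 + (3 + 16)**2)*1330 = (-871 + 19**2)*1330 = (-871 + 361)*1330 = -510*1330 = -678300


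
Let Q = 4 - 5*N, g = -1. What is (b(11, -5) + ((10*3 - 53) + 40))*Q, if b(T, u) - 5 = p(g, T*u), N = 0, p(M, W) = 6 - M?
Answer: 116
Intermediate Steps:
b(T, u) = 12 (b(T, u) = 5 + (6 - 1*(-1)) = 5 + (6 + 1) = 5 + 7 = 12)
Q = 4 (Q = 4 - 5*0 = 4 + 0 = 4)
(b(11, -5) + ((10*3 - 53) + 40))*Q = (12 + ((10*3 - 53) + 40))*4 = (12 + ((30 - 53) + 40))*4 = (12 + (-23 + 40))*4 = (12 + 17)*4 = 29*4 = 116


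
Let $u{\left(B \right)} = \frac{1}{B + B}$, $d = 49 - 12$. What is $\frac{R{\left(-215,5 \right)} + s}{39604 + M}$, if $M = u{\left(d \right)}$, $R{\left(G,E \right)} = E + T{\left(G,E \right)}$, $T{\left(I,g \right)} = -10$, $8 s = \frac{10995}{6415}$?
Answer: $- \frac{1817477}{15040337004} \approx -0.00012084$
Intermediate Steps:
$s = \frac{2199}{10264}$ ($s = \frac{10995 \cdot \frac{1}{6415}}{8} = \frac{1}{8} \cdot \frac{2199}{1283} = \frac{2199}{10264} \approx 0.21424$)
$R{\left(G,E \right)} = -10 + E$ ($R{\left(G,E \right)} = E - 10 = -10 + E$)
$d = 37$
$u{\left(B \right)} = \frac{1}{2 B}$
$M = \frac{1}{74}$ ($M = \frac{1}{2 \cdot 37} = \frac{1}{2} \cdot \frac{1}{37} = \frac{1}{74} \approx 0.013514$)
$\frac{R{\left(-215,5 \right)} + s}{39604 + M} = \frac{\left(-10 + 5\right) + \frac{2199}{10264}}{39604 + \frac{1}{74}} = \frac{-5 + \frac{2199}{10264}}{\frac{2930697}{74}} = \left(- \frac{49121}{10264}\right) \frac{74}{2930697} = - \frac{1817477}{15040337004}$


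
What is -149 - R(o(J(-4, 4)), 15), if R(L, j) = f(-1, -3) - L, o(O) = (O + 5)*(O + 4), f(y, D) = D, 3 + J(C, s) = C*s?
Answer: 64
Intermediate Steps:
J(C, s) = -3 + C*s
o(O) = (4 + O)*(5 + O) (o(O) = (5 + O)*(4 + O) = (4 + O)*(5 + O))
R(L, j) = -3 - L
-149 - R(o(J(-4, 4)), 15) = -149 - (-3 - (20 + (-3 - 4*4)² + 9*(-3 - 4*4))) = -149 - (-3 - (20 + (-3 - 16)² + 9*(-3 - 16))) = -149 - (-3 - (20 + (-19)² + 9*(-19))) = -149 - (-3 - (20 + 361 - 171)) = -149 - (-3 - 1*210) = -149 - (-3 - 210) = -149 - 1*(-213) = -149 + 213 = 64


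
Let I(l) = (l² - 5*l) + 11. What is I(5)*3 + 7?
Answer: 40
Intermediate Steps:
I(l) = 11 + l² - 5*l
I(5)*3 + 7 = (11 + 5² - 5*5)*3 + 7 = (11 + 25 - 25)*3 + 7 = 11*3 + 7 = 33 + 7 = 40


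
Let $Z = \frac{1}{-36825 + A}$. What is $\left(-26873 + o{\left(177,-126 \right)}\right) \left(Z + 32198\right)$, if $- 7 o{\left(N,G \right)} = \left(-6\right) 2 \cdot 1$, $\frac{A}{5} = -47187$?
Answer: $- \frac{1651946828373421}{1909320} \approx -8.652 \cdot 10^{8}$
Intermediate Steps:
$A = -235935$ ($A = 5 \left(-47187\right) = -235935$)
$o{\left(N,G \right)} = \frac{12}{7}$ ($o{\left(N,G \right)} = - \frac{\left(-6\right) 2 \cdot 1}{7} = - \frac{\left(-12\right) 1}{7} = \left(- \frac{1}{7}\right) \left(-12\right) = \frac{12}{7}$)
$Z = - \frac{1}{272760}$ ($Z = \frac{1}{-36825 - 235935} = \frac{1}{-272760} = - \frac{1}{272760} \approx -3.6662 \cdot 10^{-6}$)
$\left(-26873 + o{\left(177,-126 \right)}\right) \left(Z + 32198\right) = \left(-26873 + \frac{12}{7}\right) \left(- \frac{1}{272760} + 32198\right) = \left(- \frac{188099}{7}\right) \frac{8782326479}{272760} = - \frac{1651946828373421}{1909320}$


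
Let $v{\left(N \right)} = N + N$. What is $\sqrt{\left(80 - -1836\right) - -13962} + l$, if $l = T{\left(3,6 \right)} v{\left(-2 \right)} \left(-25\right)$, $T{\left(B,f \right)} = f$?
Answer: $600 + \sqrt{15878} \approx 726.01$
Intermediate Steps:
$v{\left(N \right)} = 2 N$
$l = 600$ ($l = 6 \cdot 2 \left(-2\right) \left(-25\right) = 6 \left(-4\right) \left(-25\right) = \left(-24\right) \left(-25\right) = 600$)
$\sqrt{\left(80 - -1836\right) - -13962} + l = \sqrt{\left(80 - -1836\right) - -13962} + 600 = \sqrt{\left(80 + 1836\right) + 13962} + 600 = \sqrt{1916 + 13962} + 600 = \sqrt{15878} + 600 = 600 + \sqrt{15878}$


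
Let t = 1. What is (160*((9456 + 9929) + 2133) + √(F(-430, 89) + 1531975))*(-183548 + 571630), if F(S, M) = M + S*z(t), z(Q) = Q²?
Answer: 1336119756160 + 388082*√1531634 ≈ 1.3366e+12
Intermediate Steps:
F(S, M) = M + S (F(S, M) = M + S*1² = M + S*1 = M + S)
(160*((9456 + 9929) + 2133) + √(F(-430, 89) + 1531975))*(-183548 + 571630) = (160*((9456 + 9929) + 2133) + √((89 - 430) + 1531975))*(-183548 + 571630) = (160*(19385 + 2133) + √(-341 + 1531975))*388082 = (160*21518 + √1531634)*388082 = (3442880 + √1531634)*388082 = 1336119756160 + 388082*√1531634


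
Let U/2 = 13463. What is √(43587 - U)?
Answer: √16661 ≈ 129.08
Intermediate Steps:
U = 26926 (U = 2*13463 = 26926)
√(43587 - U) = √(43587 - 1*26926) = √(43587 - 26926) = √16661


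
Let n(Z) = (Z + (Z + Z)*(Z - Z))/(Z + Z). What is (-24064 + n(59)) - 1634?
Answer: -51395/2 ≈ -25698.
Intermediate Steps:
n(Z) = ½ (n(Z) = (Z + (2*Z)*0)/((2*Z)) = (Z + 0)*(1/(2*Z)) = Z*(1/(2*Z)) = ½)
(-24064 + n(59)) - 1634 = (-24064 + ½) - 1634 = -48127/2 - 1634 = -51395/2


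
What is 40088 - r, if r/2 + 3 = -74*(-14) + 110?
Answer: 37802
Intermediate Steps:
r = 2286 (r = -6 + 2*(-74*(-14) + 110) = -6 + 2*(1036 + 110) = -6 + 2*1146 = -6 + 2292 = 2286)
40088 - r = 40088 - 1*2286 = 40088 - 2286 = 37802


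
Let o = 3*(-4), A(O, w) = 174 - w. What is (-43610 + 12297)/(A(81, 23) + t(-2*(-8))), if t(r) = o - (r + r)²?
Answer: 31313/885 ≈ 35.382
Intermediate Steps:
o = -12
t(r) = -12 - 4*r² (t(r) = -12 - (r + r)² = -12 - (2*r)² = -12 - 4*r²)
(-43610 + 12297)/(A(81, 23) + t(-2*(-8))) = (-43610 + 12297)/((174 - 1*23) + (-12 - 4*(-2*(-8))²)) = -31313/((174 - 23) + (-12 - 4*16²)) = -31313/(151 + (-12 - 4*256)) = -31313/(151 + (-12 - 1024)) = -31313/(151 - 1036) = -31313/(-885) = -31313*(-1/885) = 31313/885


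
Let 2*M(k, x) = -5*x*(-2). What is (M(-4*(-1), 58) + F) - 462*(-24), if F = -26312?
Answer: -14934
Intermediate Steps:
M(k, x) = 5*x (M(k, x) = (-5*x*(-2))/2 = (10*x)/2 = 5*x)
(M(-4*(-1), 58) + F) - 462*(-24) = (5*58 - 26312) - 462*(-24) = (290 - 26312) + 11088 = -26022 + 11088 = -14934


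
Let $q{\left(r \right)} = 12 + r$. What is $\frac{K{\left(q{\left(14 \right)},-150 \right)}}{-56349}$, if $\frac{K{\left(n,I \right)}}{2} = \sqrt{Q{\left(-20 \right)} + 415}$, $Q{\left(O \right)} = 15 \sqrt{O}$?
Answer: $- \frac{2 \sqrt{415 + 30 i \sqrt{5}}}{56349} \approx -0.00072539 - 5.8249 \cdot 10^{-5} i$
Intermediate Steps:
$K{\left(n,I \right)} = 2 \sqrt{415 + 30 i \sqrt{5}}$ ($K{\left(n,I \right)} = 2 \sqrt{15 \sqrt{-20} + 415} = 2 \sqrt{15 \cdot 2 i \sqrt{5} + 415} = 2 \sqrt{30 i \sqrt{5} + 415} = 2 \sqrt{415 + 30 i \sqrt{5}}$)
$\frac{K{\left(q{\left(14 \right)},-150 \right)}}{-56349} = \frac{2 \sqrt{415 + 30 i \sqrt{5}}}{-56349} = 2 \sqrt{415 + 30 i \sqrt{5}} \left(- \frac{1}{56349}\right) = - \frac{2 \sqrt{415 + 30 i \sqrt{5}}}{56349}$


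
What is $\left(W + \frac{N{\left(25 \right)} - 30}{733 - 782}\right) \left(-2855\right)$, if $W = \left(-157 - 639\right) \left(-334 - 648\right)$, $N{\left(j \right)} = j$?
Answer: $- \frac{109352018715}{49} \approx -2.2317 \cdot 10^{9}$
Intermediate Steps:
$W = 781672$ ($W = \left(-796\right) \left(-982\right) = 781672$)
$\left(W + \frac{N{\left(25 \right)} - 30}{733 - 782}\right) \left(-2855\right) = \left(781672 + \frac{25 - 30}{733 - 782}\right) \left(-2855\right) = \left(781672 - \frac{5}{-49}\right) \left(-2855\right) = \left(781672 - - \frac{5}{49}\right) \left(-2855\right) = \left(781672 + \frac{5}{49}\right) \left(-2855\right) = \frac{38301933}{49} \left(-2855\right) = - \frac{109352018715}{49}$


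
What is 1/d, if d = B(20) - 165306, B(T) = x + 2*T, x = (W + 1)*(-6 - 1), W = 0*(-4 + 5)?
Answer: -1/165273 ≈ -6.0506e-6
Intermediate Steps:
W = 0 (W = 0*1 = 0)
x = -7 (x = (0 + 1)*(-6 - 1) = 1*(-7) = -7)
B(T) = -7 + 2*T
d = -165273 (d = (-7 + 2*20) - 165306 = (-7 + 40) - 165306 = 33 - 165306 = -165273)
1/d = 1/(-165273) = -1/165273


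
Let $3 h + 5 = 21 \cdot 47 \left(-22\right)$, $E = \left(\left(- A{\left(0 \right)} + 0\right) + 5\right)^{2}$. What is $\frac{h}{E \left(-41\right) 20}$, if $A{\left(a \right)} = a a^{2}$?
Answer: $\frac{21719}{61500} \approx 0.35315$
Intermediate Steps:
$A{\left(a \right)} = a^{3}$
$E = 25$ ($E = \left(\left(- 0^{3} + 0\right) + 5\right)^{2} = \left(\left(\left(-1\right) 0 + 0\right) + 5\right)^{2} = \left(\left(0 + 0\right) + 5\right)^{2} = \left(0 + 5\right)^{2} = 5^{2} = 25$)
$h = - \frac{21719}{3}$ ($h = - \frac{5}{3} + \frac{21 \cdot 47 \left(-22\right)}{3} = - \frac{5}{3} + \frac{987 \left(-22\right)}{3} = - \frac{5}{3} + \frac{1}{3} \left(-21714\right) = - \frac{5}{3} - 7238 = - \frac{21719}{3} \approx -7239.7$)
$\frac{h}{E \left(-41\right) 20} = - \frac{21719}{3 \cdot 25 \left(-41\right) 20} = - \frac{21719}{3 \left(\left(-1025\right) 20\right)} = - \frac{21719}{3 \left(-20500\right)} = \left(- \frac{21719}{3}\right) \left(- \frac{1}{20500}\right) = \frac{21719}{61500}$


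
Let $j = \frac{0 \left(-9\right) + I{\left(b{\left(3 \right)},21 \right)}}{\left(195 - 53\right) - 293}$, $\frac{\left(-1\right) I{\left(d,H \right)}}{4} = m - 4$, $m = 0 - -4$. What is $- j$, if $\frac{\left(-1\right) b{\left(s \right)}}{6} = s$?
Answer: $0$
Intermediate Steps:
$b{\left(s \right)} = - 6 s$
$m = 4$ ($m = 0 + 4 = 4$)
$I{\left(d,H \right)} = 0$ ($I{\left(d,H \right)} = - 4 \left(4 - 4\right) = \left(-4\right) 0 = 0$)
$j = 0$ ($j = \frac{0 \left(-9\right) + 0}{\left(195 - 53\right) - 293} = \frac{0 + 0}{\left(195 - 53\right) - 293} = \frac{0}{142 - 293} = \frac{0}{-151} = 0 \left(- \frac{1}{151}\right) = 0$)
$- j = \left(-1\right) 0 = 0$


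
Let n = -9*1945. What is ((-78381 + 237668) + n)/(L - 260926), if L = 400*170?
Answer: -70891/96463 ≈ -0.73490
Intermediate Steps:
n = -17505
L = 68000
((-78381 + 237668) + n)/(L - 260926) = ((-78381 + 237668) - 17505)/(68000 - 260926) = (159287 - 17505)/(-192926) = 141782*(-1/192926) = -70891/96463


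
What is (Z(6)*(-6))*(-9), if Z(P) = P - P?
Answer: 0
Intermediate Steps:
Z(P) = 0
(Z(6)*(-6))*(-9) = (0*(-6))*(-9) = 0*(-9) = 0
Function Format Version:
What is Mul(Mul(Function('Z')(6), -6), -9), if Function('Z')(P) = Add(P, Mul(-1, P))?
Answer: 0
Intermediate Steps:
Function('Z')(P) = 0
Mul(Mul(Function('Z')(6), -6), -9) = Mul(Mul(0, -6), -9) = Mul(0, -9) = 0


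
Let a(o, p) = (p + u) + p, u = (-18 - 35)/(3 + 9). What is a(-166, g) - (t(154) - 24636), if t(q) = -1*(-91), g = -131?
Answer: 291343/12 ≈ 24279.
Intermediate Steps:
u = -53/12 ≈ -4.4167
t(q) = 91
a(o, p) = -53/12 + 2*p (a(o, p) = (p - 53/12) + p = (-53/12 + p) + p = -53/12 + 2*p)
a(-166, g) - (t(154) - 24636) = (-53/12 + 2*(-131)) - (91 - 24636) = (-53/12 - 262) - 1*(-24545) = -3197/12 + 24545 = 291343/12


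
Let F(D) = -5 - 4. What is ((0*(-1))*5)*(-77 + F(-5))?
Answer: 0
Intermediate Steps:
F(D) = -9
((0*(-1))*5)*(-77 + F(-5)) = ((0*(-1))*5)*(-77 - 9) = (0*5)*(-86) = 0*(-86) = 0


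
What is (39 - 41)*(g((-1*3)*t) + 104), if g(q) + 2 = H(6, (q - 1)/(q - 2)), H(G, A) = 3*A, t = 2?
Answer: -837/4 ≈ -209.25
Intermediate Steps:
g(q) = -2 + 3*(-1 + q)/(-2 + q) (g(q) = -2 + 3*((q - 1)/(q - 2)) = -2 + 3*((-1 + q)/(-2 + q)) = -2 + 3*(-1 + q)/(-2 + q))
(39 - 41)*(g((-1*3)*t) + 104) = (39 - 41)*((1 - 1*3*2)/(-2 - 1*3*2) + 104) = -2*((1 - 3*2)/(-2 - 3*2) + 104) = -2*((1 - 6)/(-2 - 6) + 104) = -2*(-5/(-8) + 104) = -2*(-⅛*(-5) + 104) = -2*(5/8 + 104) = -2*837/8 = -837/4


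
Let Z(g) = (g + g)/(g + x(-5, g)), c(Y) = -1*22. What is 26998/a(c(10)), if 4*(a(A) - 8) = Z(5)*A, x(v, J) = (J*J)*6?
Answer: 836938/237 ≈ 3531.4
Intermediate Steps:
c(Y) = -22
x(v, J) = 6*J² (x(v, J) = J²*6 = 6*J²)
Z(g) = 2*g/(g + 6*g²) (Z(g) = (g + g)/(g + 6*g²) = (2*g)/(g + 6*g²) = 2*g/(g + 6*g²))
a(A) = 8 + A/62 (a(A) = 8 + ((2/(1 + 6*5))*A)/4 = 8 + ((2/(1 + 30))*A)/4 = 8 + ((2/31)*A)/4 = 8 + ((2*(1/31))*A)/4 = 8 + (2*A/31)/4 = 8 + A/62)
26998/a(c(10)) = 26998/(8 + (1/62)*(-22)) = 26998/(8 - 11/31) = 26998/(237/31) = 26998*(31/237) = 836938/237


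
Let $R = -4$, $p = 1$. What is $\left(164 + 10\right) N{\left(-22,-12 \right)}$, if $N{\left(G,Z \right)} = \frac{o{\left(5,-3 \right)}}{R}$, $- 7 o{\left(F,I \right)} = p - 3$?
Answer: $- \frac{87}{7} \approx -12.429$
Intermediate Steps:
$o{\left(F,I \right)} = \frac{2}{7}$ ($o{\left(F,I \right)} = - \frac{1 - 3}{7} = \left(- \frac{1}{7}\right) \left(-2\right) = \frac{2}{7}$)
$N{\left(G,Z \right)} = - \frac{1}{14}$ ($N{\left(G,Z \right)} = \frac{2}{7 \left(-4\right)} = \frac{2}{7} \left(- \frac{1}{4}\right) = - \frac{1}{14}$)
$\left(164 + 10\right) N{\left(-22,-12 \right)} = \left(164 + 10\right) \left(- \frac{1}{14}\right) = 174 \left(- \frac{1}{14}\right) = - \frac{87}{7}$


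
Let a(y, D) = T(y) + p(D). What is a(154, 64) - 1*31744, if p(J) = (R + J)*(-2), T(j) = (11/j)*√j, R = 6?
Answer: -31884 + √154/14 ≈ -31883.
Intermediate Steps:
T(j) = 11/√j
p(J) = -12 - 2*J (p(J) = (6 + J)*(-2) = -12 - 2*J)
a(y, D) = -12 - 2*D + 11/√y (a(y, D) = 11/√y + (-12 - 2*D) = -12 - 2*D + 11/√y)
a(154, 64) - 1*31744 = (-12 - 2*64 + 11/√154) - 1*31744 = (-12 - 128 + 11*(√154/154)) - 31744 = (-12 - 128 + √154/14) - 31744 = (-140 + √154/14) - 31744 = -31884 + √154/14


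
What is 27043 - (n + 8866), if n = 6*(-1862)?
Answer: 29349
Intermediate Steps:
n = -11172
27043 - (n + 8866) = 27043 - (-11172 + 8866) = 27043 - 1*(-2306) = 27043 + 2306 = 29349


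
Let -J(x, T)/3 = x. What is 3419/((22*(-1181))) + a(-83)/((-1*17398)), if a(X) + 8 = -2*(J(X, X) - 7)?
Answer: -23350309/226017418 ≈ -0.10331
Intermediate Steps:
J(x, T) = -3*x
a(X) = 6 + 6*X (a(X) = -8 - 2*(-3*X - 7) = -8 - 2*(-7 - 3*X) = -8 + (14 + 6*X) = 6 + 6*X)
3419/((22*(-1181))) + a(-83)/((-1*17398)) = 3419/((22*(-1181))) + (6 + 6*(-83))/((-1*17398)) = 3419/(-25982) + (6 - 498)/(-17398) = 3419*(-1/25982) - 492*(-1/17398) = -3419/25982 + 246/8699 = -23350309/226017418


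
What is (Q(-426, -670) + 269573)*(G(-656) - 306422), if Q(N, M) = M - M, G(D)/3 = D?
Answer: -83133617470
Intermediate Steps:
G(D) = 3*D
Q(N, M) = 0
(Q(-426, -670) + 269573)*(G(-656) - 306422) = (0 + 269573)*(3*(-656) - 306422) = 269573*(-1968 - 306422) = 269573*(-308390) = -83133617470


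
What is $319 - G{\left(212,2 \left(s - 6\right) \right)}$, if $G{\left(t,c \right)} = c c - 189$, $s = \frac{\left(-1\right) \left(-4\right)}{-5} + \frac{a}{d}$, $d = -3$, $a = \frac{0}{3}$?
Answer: $\frac{8076}{25} \approx 323.04$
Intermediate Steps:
$a = 0$ ($a = 0 \cdot \frac{1}{3} = 0$)
$s = - \frac{4}{5}$ ($s = \frac{\left(-1\right) \left(-4\right)}{-5} + \frac{0}{-3} = 4 \left(- \frac{1}{5}\right) + 0 \left(- \frac{1}{3}\right) = - \frac{4}{5} + 0 = - \frac{4}{5} \approx -0.8$)
$G{\left(t,c \right)} = -189 + c^{2}$ ($G{\left(t,c \right)} = c^{2} - 189 = -189 + c^{2}$)
$319 - G{\left(212,2 \left(s - 6\right) \right)} = 319 - \left(-189 + \left(2 \left(- \frac{4}{5} - 6\right)\right)^{2}\right) = 319 - \left(-189 + \left(2 \left(- \frac{34}{5}\right)\right)^{2}\right) = 319 - \left(-189 + \left(- \frac{68}{5}\right)^{2}\right) = 319 - \left(-189 + \frac{4624}{25}\right) = 319 - - \frac{101}{25} = 319 + \frac{101}{25} = \frac{8076}{25}$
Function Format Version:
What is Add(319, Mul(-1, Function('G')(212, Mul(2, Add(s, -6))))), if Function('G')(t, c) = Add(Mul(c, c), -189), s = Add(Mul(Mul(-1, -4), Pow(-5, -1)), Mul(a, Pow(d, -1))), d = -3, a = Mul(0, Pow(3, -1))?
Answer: Rational(8076, 25) ≈ 323.04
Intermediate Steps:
a = 0 (a = Mul(0, Rational(1, 3)) = 0)
s = Rational(-4, 5) (s = Add(Mul(Mul(-1, -4), Pow(-5, -1)), Mul(0, Pow(-3, -1))) = Add(Mul(4, Rational(-1, 5)), Mul(0, Rational(-1, 3))) = Add(Rational(-4, 5), 0) = Rational(-4, 5) ≈ -0.80000)
Function('G')(t, c) = Add(-189, Pow(c, 2)) (Function('G')(t, c) = Add(Pow(c, 2), -189) = Add(-189, Pow(c, 2)))
Add(319, Mul(-1, Function('G')(212, Mul(2, Add(s, -6))))) = Add(319, Mul(-1, Add(-189, Pow(Mul(2, Add(Rational(-4, 5), -6)), 2)))) = Add(319, Mul(-1, Add(-189, Pow(Mul(2, Rational(-34, 5)), 2)))) = Add(319, Mul(-1, Add(-189, Pow(Rational(-68, 5), 2)))) = Add(319, Mul(-1, Add(-189, Rational(4624, 25)))) = Add(319, Mul(-1, Rational(-101, 25))) = Add(319, Rational(101, 25)) = Rational(8076, 25)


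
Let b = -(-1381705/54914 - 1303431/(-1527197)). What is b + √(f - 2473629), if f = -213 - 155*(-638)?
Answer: 2038559120951/83864496058 + 2*I*√593738 ≈ 24.308 + 1541.1*I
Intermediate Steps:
f = 98677 (f = -213 + 98890 = 98677)
b = 2038559120951/83864496058 (b = -(-1381705*1/54914 - 1303431*(-1/1527197)) = -(-1381705/54914 + 1303431/1527197) = -1*(-2038559120951/83864496058) = 2038559120951/83864496058 ≈ 24.308)
b + √(f - 2473629) = 2038559120951/83864496058 + √(98677 - 2473629) = 2038559120951/83864496058 + √(-2374952) = 2038559120951/83864496058 + 2*I*√593738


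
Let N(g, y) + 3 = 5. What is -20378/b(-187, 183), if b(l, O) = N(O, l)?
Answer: -10189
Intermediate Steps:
N(g, y) = 2 (N(g, y) = -3 + 5 = 2)
b(l, O) = 2
-20378/b(-187, 183) = -20378/2 = -20378*½ = -10189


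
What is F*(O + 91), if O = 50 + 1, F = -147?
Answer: -20874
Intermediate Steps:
O = 51
F*(O + 91) = -147*(51 + 91) = -147*142 = -20874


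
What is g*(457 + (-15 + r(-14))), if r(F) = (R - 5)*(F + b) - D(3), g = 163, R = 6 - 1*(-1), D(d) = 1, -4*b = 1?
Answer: 134475/2 ≈ 67238.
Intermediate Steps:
b = -¼ (b = -¼*1 = -¼ ≈ -0.25000)
R = 7 (R = 6 + 1 = 7)
r(F) = -3/2 + 2*F (r(F) = (7 - 5)*(F - ¼) - 1*1 = 2*(-¼ + F) - 1 = (-½ + 2*F) - 1 = -3/2 + 2*F)
g*(457 + (-15 + r(-14))) = 163*(457 + (-15 + (-3/2 + 2*(-14)))) = 163*(457 + (-15 + (-3/2 - 28))) = 163*(457 + (-15 - 59/2)) = 163*(457 - 89/2) = 163*(825/2) = 134475/2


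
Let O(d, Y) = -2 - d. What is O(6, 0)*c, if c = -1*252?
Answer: 2016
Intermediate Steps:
c = -252
O(6, 0)*c = (-2 - 1*6)*(-252) = (-2 - 6)*(-252) = -8*(-252) = 2016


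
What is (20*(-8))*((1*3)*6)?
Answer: -2880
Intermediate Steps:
(20*(-8))*((1*3)*6) = -480*6 = -160*18 = -2880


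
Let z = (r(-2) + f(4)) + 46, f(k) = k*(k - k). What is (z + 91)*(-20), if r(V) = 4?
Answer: -2820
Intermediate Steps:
f(k) = 0 (f(k) = k*0 = 0)
z = 50 (z = (4 + 0) + 46 = 4 + 46 = 50)
(z + 91)*(-20) = (50 + 91)*(-20) = 141*(-20) = -2820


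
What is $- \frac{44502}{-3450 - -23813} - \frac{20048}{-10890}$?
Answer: $- \frac{38194678}{110876535} \approx -0.34448$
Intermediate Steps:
$- \frac{44502}{-3450 - -23813} - \frac{20048}{-10890} = - \frac{44502}{-3450 + 23813} - - \frac{10024}{5445} = - \frac{44502}{20363} + \frac{10024}{5445} = - \frac{38194678}{110876535}$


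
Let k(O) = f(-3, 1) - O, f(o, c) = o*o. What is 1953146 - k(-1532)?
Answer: 1951605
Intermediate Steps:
f(o, c) = o²
k(O) = 9 - O (k(O) = (-3)² - O = 9 - O)
1953146 - k(-1532) = 1953146 - (9 - 1*(-1532)) = 1953146 - (9 + 1532) = 1953146 - 1*1541 = 1953146 - 1541 = 1951605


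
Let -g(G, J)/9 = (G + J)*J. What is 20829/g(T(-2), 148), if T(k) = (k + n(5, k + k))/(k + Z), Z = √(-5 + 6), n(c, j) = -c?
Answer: -6943/68820 ≈ -0.10089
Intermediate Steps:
Z = 1 (Z = √1 = 1)
T(k) = (-5 + k)/(1 + k) (T(k) = (k - 1*5)/(k + 1) = (k - 5)/(1 + k) = (-5 + k)/(1 + k))
g(G, J) = -9*J*(G + J) (g(G, J) = -9*(G + J)*J = -9*J*(G + J))
20829/g(T(-2), 148) = 20829/((-9*148*((-5 - 2)/(1 - 2) + 148))) = 20829/((-9*148*(-7/(-1) + 148))) = 20829/((-9*148*(-1*(-7) + 148))) = 20829/((-9*148*(7 + 148))) = 20829/((-9*148*155)) = 20829/(-206460) = 20829*(-1/206460) = -6943/68820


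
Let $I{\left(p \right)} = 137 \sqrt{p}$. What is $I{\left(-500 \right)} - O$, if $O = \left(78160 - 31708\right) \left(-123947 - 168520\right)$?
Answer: $13585677084 + 1370 i \sqrt{5} \approx 1.3586 \cdot 10^{10} + 3063.4 i$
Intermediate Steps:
$O = -13585677084$ ($O = 46452 \left(-292467\right) = -13585677084$)
$I{\left(-500 \right)} - O = 137 \sqrt{-500} - -13585677084 = 137 \cdot 10 i \sqrt{5} + 13585677084 = 1370 i \sqrt{5} + 13585677084 = 13585677084 + 1370 i \sqrt{5}$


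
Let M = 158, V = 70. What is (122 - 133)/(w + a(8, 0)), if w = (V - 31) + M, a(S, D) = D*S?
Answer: -11/197 ≈ -0.055838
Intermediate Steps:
w = 197 (w = (70 - 31) + 158 = 39 + 158 = 197)
(122 - 133)/(w + a(8, 0)) = (122 - 133)/(197 + 0*8) = -11/(197 + 0) = -11/197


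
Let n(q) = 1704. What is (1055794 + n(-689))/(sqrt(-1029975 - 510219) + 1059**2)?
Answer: 395321304846/419240391185 - 1057498*I*sqrt(1540194)/1257721173555 ≈ 0.94295 - 0.0010435*I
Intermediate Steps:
(1055794 + n(-689))/(sqrt(-1029975 - 510219) + 1059**2) = (1055794 + 1704)/(sqrt(-1029975 - 510219) + 1059**2) = 1057498/(sqrt(-1540194) + 1121481) = 1057498/(I*sqrt(1540194) + 1121481) = 1057498/(1121481 + I*sqrt(1540194))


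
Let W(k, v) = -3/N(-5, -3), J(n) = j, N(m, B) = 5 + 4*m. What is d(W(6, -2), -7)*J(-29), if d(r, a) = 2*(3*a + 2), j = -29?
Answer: 1102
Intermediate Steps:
J(n) = -29
W(k, v) = ⅕ (W(k, v) = -3/(5 + 4*(-5)) = -3/(5 - 20) = -3/(-15) = -3*(-1/15) = ⅕)
d(r, a) = 4 + 6*a (d(r, a) = 2*(2 + 3*a) = 4 + 6*a)
d(W(6, -2), -7)*J(-29) = (4 + 6*(-7))*(-29) = (4 - 42)*(-29) = -38*(-29) = 1102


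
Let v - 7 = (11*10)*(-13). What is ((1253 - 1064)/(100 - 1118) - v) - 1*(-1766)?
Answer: 3246213/1018 ≈ 3188.8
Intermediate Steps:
v = -1423 (v = 7 + (11*10)*(-13) = 7 + 110*(-13) = 7 - 1430 = -1423)
((1253 - 1064)/(100 - 1118) - v) - 1*(-1766) = ((1253 - 1064)/(100 - 1118) - 1*(-1423)) - 1*(-1766) = (189/(-1018) + 1423) + 1766 = (189*(-1/1018) + 1423) + 1766 = (-189/1018 + 1423) + 1766 = 1448425/1018 + 1766 = 3246213/1018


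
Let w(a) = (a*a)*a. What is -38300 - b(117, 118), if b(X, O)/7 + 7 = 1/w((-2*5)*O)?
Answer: -62847617031993/1643032000 ≈ -38251.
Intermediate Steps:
w(a) = a³ (w(a) = a²*a = a³)
b(X, O) = -49 - 7/(1000*O³) (b(X, O) = -49 + 7/(((-2*5)*O)³) = -49 + 7/((-10*O)³) = -49 + 7/((-1000*O³)) = -49 + 7*(-1/(1000*O³)) = -49 - 7/(1000*O³))
-38300 - b(117, 118) = -38300 - (-49 - 7/1000/118³) = -38300 - (-49 - 7/1000*1/1643032) = -38300 - (-49 - 7/1643032000) = -38300 - 1*(-80508568007/1643032000) = -38300 + 80508568007/1643032000 = -62847617031993/1643032000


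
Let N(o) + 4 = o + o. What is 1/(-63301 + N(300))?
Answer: -1/62705 ≈ -1.5948e-5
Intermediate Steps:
N(o) = -4 + 2*o (N(o) = -4 + (o + o) = -4 + 2*o)
1/(-63301 + N(300)) = 1/(-63301 + (-4 + 2*300)) = 1/(-63301 + (-4 + 600)) = 1/(-63301 + 596) = 1/(-62705) = -1/62705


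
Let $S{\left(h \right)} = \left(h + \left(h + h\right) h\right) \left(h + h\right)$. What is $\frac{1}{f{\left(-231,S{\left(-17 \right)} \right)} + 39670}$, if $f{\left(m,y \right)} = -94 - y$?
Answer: $\frac{1}{58650} \approx 1.705 \cdot 10^{-5}$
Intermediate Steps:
$S{\left(h \right)} = 2 h \left(h + 2 h^{2}\right)$ ($S{\left(h \right)} = \left(h + 2 h h\right) 2 h = \left(h + 2 h^{2}\right) 2 h = 2 h \left(h + 2 h^{2}\right)$)
$\frac{1}{f{\left(-231,S{\left(-17 \right)} \right)} + 39670} = \frac{1}{\left(-94 - \left(-17\right)^{2} \left(2 + 4 \left(-17\right)\right)\right) + 39670} = \frac{1}{\left(-94 - 289 \left(2 - 68\right)\right) + 39670} = \frac{1}{\left(-94 - 289 \left(-66\right)\right) + 39670} = \frac{1}{\left(-94 - -19074\right) + 39670} = \frac{1}{\left(-94 + 19074\right) + 39670} = \frac{1}{18980 + 39670} = \frac{1}{58650}$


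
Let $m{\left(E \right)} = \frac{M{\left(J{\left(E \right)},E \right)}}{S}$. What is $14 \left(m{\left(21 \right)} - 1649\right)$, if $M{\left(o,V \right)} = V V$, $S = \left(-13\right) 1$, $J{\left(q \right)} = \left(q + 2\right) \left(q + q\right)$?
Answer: $- \frac{306292}{13} \approx -23561.0$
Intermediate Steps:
$J{\left(q \right)} = 2 q \left(2 + q\right)$ ($J{\left(q \right)} = \left(2 + q\right) 2 q = 2 q \left(2 + q\right)$)
$S = -13$
$M{\left(o,V \right)} = V^{2}$
$m{\left(E \right)} = - \frac{E^{2}}{13}$ ($m{\left(E \right)} = \frac{E^{2}}{-13} = E^{2} \left(- \frac{1}{13}\right) = - \frac{E^{2}}{13}$)
$14 \left(m{\left(21 \right)} - 1649\right) = 14 \left(- \frac{21^{2}}{13} - 1649\right) = 14 \left(\left(- \frac{1}{13}\right) 441 - 1649\right) = 14 \left(- \frac{441}{13} - 1649\right) = 14 \left(- \frac{21878}{13}\right) = - \frac{306292}{13}$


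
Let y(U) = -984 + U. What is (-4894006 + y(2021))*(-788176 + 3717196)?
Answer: -14331604060380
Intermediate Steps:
(-4894006 + y(2021))*(-788176 + 3717196) = (-4894006 + (-984 + 2021))*(-788176 + 3717196) = (-4894006 + 1037)*2929020 = -4892969*2929020 = -14331604060380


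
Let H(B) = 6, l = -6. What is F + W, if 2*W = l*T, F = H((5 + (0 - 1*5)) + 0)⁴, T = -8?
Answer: 1320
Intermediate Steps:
F = 1296 (F = 6⁴ = 1296)
W = 24 (W = (-6*(-8))/2 = (½)*48 = 24)
F + W = 1296 + 24 = 1320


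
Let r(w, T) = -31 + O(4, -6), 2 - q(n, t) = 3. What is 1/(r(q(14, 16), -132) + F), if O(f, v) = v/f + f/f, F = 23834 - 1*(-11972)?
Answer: 2/71549 ≈ 2.7953e-5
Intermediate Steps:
F = 35806 (F = 23834 + 11972 = 35806)
O(f, v) = 1 + v/f (O(f, v) = v/f + 1 = 1 + v/f)
q(n, t) = -1 (q(n, t) = 2 - 1*3 = 2 - 3 = -1)
r(w, T) = -63/2 (r(w, T) = -31 + (4 - 6)/4 = -31 + (¼)*(-2) = -31 - ½ = -63/2)
1/(r(q(14, 16), -132) + F) = 1/(-63/2 + 35806) = 1/(71549/2) = 2/71549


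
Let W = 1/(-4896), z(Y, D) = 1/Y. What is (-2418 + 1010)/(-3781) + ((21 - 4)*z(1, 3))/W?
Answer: -314698784/3781 ≈ -83232.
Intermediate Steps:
W = -1/4896 ≈ -0.00020425
(-2418 + 1010)/(-3781) + ((21 - 4)*z(1, 3))/W = (-2418 + 1010)/(-3781) + ((21 - 4)/1)/(-1/4896) = -1408*(-1/3781) + (17*1)*(-4896) = 1408/3781 + 17*(-4896) = 1408/3781 - 83232 = -314698784/3781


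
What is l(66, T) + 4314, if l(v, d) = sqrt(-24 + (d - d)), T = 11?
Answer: 4314 + 2*I*sqrt(6) ≈ 4314.0 + 4.899*I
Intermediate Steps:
l(v, d) = 2*I*sqrt(6) (l(v, d) = sqrt(-24 + 0) = sqrt(-24) = 2*I*sqrt(6))
l(66, T) + 4314 = 2*I*sqrt(6) + 4314 = 4314 + 2*I*sqrt(6)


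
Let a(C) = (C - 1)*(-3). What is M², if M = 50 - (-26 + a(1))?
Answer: 5776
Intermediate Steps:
a(C) = 3 - 3*C (a(C) = (-1 + C)*(-3) = 3 - 3*C)
M = 76 (M = 50 - (-26 + (3 - 3*1)) = 50 - (-26 + (3 - 3)) = 50 - (-26 + 0) = 50 - 1*(-26) = 50 + 26 = 76)
M² = 76² = 5776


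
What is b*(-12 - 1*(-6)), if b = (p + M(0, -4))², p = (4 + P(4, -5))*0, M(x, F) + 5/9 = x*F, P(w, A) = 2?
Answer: -50/27 ≈ -1.8519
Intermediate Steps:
M(x, F) = -5/9 + F*x (M(x, F) = -5/9 + x*F = -5/9 + F*x)
p = 0 (p = (4 + 2)*0 = 6*0 = 0)
b = 25/81 (b = (0 + (-5/9 - 4*0))² = (0 + (-5/9 + 0))² = (0 - 5/9)² = (-5/9)² = 25/81 ≈ 0.30864)
b*(-12 - 1*(-6)) = 25*(-12 - 1*(-6))/81 = 25*(-12 + 6)/81 = (25/81)*(-6) = -50/27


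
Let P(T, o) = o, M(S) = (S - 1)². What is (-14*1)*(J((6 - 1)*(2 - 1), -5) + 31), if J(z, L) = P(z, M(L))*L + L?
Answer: 2156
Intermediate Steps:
M(S) = (-1 + S)²
J(z, L) = L + L*(-1 + L)² (J(z, L) = (-1 + L)²*L + L = L*(-1 + L)² + L = L + L*(-1 + L)²)
(-14*1)*(J((6 - 1)*(2 - 1), -5) + 31) = (-14*1)*(-5*(1 + (-1 - 5)²) + 31) = -14*(-5*(1 + (-6)²) + 31) = -14*(-5*(1 + 36) + 31) = -14*(-5*37 + 31) = -14*(-185 + 31) = -14*(-154) = 2156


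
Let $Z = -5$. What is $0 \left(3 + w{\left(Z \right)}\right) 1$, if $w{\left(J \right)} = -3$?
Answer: $0$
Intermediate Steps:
$0 \left(3 + w{\left(Z \right)}\right) 1 = 0 \left(3 - 3\right) 1 = 0 \cdot 0 \cdot 1 = 0 \cdot 1 = 0$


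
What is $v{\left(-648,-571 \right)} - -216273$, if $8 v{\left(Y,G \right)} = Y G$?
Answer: $262524$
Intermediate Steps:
$v{\left(Y,G \right)} = \frac{G Y}{8}$ ($v{\left(Y,G \right)} = \frac{Y G}{8} = \frac{G Y}{8}$)
$v{\left(-648,-571 \right)} - -216273 = \frac{1}{8} \left(-571\right) \left(-648\right) - -216273 = 46251 + 216273 = 262524$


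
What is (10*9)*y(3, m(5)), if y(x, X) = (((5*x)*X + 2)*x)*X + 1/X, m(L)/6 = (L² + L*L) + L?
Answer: 4853455203/11 ≈ 4.4122e+8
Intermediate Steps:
m(L) = 6*L + 12*L² (m(L) = 6*((L² + L*L) + L) = 6*((L² + L²) + L) = 6*(2*L² + L) = 6*(L + 2*L²) = 6*L + 12*L²)
y(x, X) = 1/X + X*x*(2 + 5*X*x) (y(x, X) = ((5*X*x + 2)*x)*X + 1/X = ((2 + 5*X*x)*x)*X + 1/X = (x*(2 + 5*X*x))*X + 1/X = X*x*(2 + 5*X*x) + 1/X = 1/X + X*x*(2 + 5*X*x))
(10*9)*y(3, m(5)) = (10*9)*((1 + 3*(6*5*(1 + 2*5))²*(2 + 5*(6*5*(1 + 2*5))*3))/((6*5*(1 + 2*5)))) = 90*((1 + 3*(6*5*(1 + 10))²*(2 + 5*(6*5*(1 + 10))*3))/((6*5*(1 + 10)))) = 90*((1 + 3*(6*5*11)²*(2 + 5*(6*5*11)*3))/((6*5*11))) = 90*((1 + 3*330²*(2 + 5*330*3))/330) = 90*((1 + 3*108900*(2 + 4950))/330) = 90*((1 + 3*108900*4952)/330) = 90*((1 + 1617818400)/330) = 90*((1/330)*1617818401) = 90*(1617818401/330) = 4853455203/11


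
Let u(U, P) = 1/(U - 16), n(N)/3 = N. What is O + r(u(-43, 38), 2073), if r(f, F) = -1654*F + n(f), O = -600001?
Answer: -237695840/59 ≈ -4.0287e+6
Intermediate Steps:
n(N) = 3*N
u(U, P) = 1/(-16 + U)
r(f, F) = -1654*F + 3*f
O + r(u(-43, 38), 2073) = -600001 + (-1654*2073 + 3/(-16 - 43)) = -600001 + (-3428742 + 3/(-59)) = -600001 + (-3428742 + 3*(-1/59)) = -600001 + (-3428742 - 3/59) = -600001 - 202295781/59 = -237695840/59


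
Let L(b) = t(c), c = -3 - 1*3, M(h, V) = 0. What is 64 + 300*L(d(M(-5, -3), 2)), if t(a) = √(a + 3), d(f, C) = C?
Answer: 64 + 300*I*√3 ≈ 64.0 + 519.62*I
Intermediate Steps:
c = -6 (c = -3 - 3 = -6)
t(a) = √(3 + a)
L(b) = I*√3 (L(b) = √(3 - 6) = √(-3) = I*√3)
64 + 300*L(d(M(-5, -3), 2)) = 64 + 300*(I*√3) = 64 + 300*I*√3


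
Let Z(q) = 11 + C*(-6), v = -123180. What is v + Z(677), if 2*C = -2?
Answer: -123163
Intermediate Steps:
C = -1 (C = (1/2)*(-2) = -1)
Z(q) = 17 (Z(q) = 11 - 1*(-6) = 11 + 6 = 17)
v + Z(677) = -123180 + 17 = -123163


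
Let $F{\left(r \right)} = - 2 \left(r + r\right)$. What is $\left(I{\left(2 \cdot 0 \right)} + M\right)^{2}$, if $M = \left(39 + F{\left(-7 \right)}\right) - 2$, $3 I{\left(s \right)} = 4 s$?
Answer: $4225$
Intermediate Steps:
$I{\left(s \right)} = \frac{4 s}{3}$
$F{\left(r \right)} = - 4 r$ ($F{\left(r \right)} = - 2 \cdot 2 r = - 4 r$)
$M = 65$ ($M = \left(39 - -28\right) - 2 = \left(39 + 28\right) - 2 = 67 - 2 = 65$)
$\left(I{\left(2 \cdot 0 \right)} + M\right)^{2} = \left(\frac{4 \cdot 2 \cdot 0}{3} + 65\right)^{2} = \left(\frac{4}{3} \cdot 0 + 65\right)^{2} = \left(0 + 65\right)^{2} = 65^{2} = 4225$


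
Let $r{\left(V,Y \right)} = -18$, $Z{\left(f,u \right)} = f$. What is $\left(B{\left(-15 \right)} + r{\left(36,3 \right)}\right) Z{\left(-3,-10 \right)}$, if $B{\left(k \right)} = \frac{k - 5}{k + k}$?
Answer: $52$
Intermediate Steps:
$B{\left(k \right)} = \frac{-5 + k}{2 k}$
$\left(B{\left(-15 \right)} + r{\left(36,3 \right)}\right) Z{\left(-3,-10 \right)} = \left(\frac{-5 - 15}{2 \left(-15\right)} - 18\right) \left(-3\right) = \left(\frac{1}{2} \left(- \frac{1}{15}\right) \left(-20\right) - 18\right) \left(-3\right) = \left(\frac{2}{3} - 18\right) \left(-3\right) = \left(- \frac{52}{3}\right) \left(-3\right) = 52$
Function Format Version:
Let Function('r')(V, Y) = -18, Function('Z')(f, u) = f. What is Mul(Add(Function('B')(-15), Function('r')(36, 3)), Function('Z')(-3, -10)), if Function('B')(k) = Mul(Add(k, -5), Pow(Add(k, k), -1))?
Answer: 52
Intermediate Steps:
Function('B')(k) = Mul(Rational(1, 2), Pow(k, -1), Add(-5, k)) (Function('B')(k) = Mul(Add(-5, k), Pow(Mul(2, k), -1)) = Mul(Add(-5, k), Mul(Rational(1, 2), Pow(k, -1))) = Mul(Rational(1, 2), Pow(k, -1), Add(-5, k)))
Mul(Add(Function('B')(-15), Function('r')(36, 3)), Function('Z')(-3, -10)) = Mul(Add(Mul(Rational(1, 2), Pow(-15, -1), Add(-5, -15)), -18), -3) = Mul(Add(Mul(Rational(1, 2), Rational(-1, 15), -20), -18), -3) = Mul(Add(Rational(2, 3), -18), -3) = Mul(Rational(-52, 3), -3) = 52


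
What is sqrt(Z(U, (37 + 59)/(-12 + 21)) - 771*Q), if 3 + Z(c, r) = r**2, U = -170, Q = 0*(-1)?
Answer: sqrt(997)/3 ≈ 10.525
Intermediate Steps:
Q = 0
Z(c, r) = -3 + r**2
sqrt(Z(U, (37 + 59)/(-12 + 21)) - 771*Q) = sqrt((-3 + ((37 + 59)/(-12 + 21))**2) - 771*0) = sqrt((-3 + (96/9)**2) + 0) = sqrt((-3 + (96*(1/9))**2) + 0) = sqrt((-3 + (32/3)**2) + 0) = sqrt((-3 + 1024/9) + 0) = sqrt(997/9 + 0) = sqrt(997/9) = sqrt(997)/3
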